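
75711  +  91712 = 167423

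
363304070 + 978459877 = 1341763947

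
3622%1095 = 337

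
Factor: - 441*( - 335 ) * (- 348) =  - 2^2*3^3*5^1*7^2*29^1 * 67^1 = - 51411780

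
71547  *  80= 5723760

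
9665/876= 11 + 29/876 = 11.03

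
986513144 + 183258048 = 1169771192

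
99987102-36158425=63828677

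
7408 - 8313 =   -  905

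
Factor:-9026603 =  - 23^1*43^1*9127^1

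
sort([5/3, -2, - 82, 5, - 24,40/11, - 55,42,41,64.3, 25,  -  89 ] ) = [ - 89, - 82, - 55, - 24, - 2,5/3, 40/11,5,25, 41,42,64.3 ] 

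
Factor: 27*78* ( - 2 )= - 2^2*3^4 * 13^1 = -  4212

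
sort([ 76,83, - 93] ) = [ - 93, 76, 83 ] 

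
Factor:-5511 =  - 3^1*11^1*167^1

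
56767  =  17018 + 39749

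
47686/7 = 47686/7 = 6812.29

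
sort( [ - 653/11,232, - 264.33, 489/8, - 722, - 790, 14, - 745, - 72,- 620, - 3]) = [ - 790, - 745 ,- 722, - 620, - 264.33, - 72 , - 653/11,-3,14, 489/8 , 232] 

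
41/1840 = 41/1840 = 0.02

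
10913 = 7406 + 3507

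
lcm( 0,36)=0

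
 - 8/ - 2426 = 4/1213 = 0.00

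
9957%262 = 1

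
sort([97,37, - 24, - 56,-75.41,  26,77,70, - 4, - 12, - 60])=[ - 75.41 , - 60,- 56, -24 , - 12,  -  4,26, 37,  70 , 77 , 97]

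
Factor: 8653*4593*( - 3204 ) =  - 2^2*3^3*17^1*89^1*509^1*1531^1 = - 127337305716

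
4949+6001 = 10950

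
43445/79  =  549  +  74/79 = 549.94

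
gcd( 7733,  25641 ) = 407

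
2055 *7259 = 14917245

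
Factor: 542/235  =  2^1 * 5^( - 1 )*47^(  -  1 )*271^1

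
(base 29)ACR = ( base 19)1567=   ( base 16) 2251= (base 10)8785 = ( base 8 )21121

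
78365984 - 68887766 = 9478218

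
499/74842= 499/74842 = 0.01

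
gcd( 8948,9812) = 4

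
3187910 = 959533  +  2228377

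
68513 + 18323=86836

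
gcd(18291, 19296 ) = 201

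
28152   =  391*72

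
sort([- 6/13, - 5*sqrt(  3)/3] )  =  [ -5*sqrt(3)/3, - 6/13]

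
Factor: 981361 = 211^1*4651^1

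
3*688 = 2064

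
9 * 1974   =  17766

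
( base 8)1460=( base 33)OO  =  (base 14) 424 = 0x330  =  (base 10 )816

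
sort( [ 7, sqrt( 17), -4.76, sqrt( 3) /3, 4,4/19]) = [-4.76,4/19,sqrt( 3)/3,4,sqrt( 17), 7 ]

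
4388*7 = 30716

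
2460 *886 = 2179560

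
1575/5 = 315 =315.00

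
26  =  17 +9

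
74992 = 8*9374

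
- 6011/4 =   -  6011/4  =  -1502.75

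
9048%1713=483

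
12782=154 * 83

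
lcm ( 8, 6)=24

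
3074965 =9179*335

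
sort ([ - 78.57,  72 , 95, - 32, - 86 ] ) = [ - 86,-78.57, - 32, 72 , 95 ]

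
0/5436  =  0 = 0.00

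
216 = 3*72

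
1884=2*942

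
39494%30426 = 9068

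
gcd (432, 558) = 18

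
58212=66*882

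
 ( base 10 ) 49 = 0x31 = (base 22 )25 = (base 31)1I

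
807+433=1240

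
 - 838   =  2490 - 3328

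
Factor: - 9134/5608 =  - 2^( - 2)*701^( - 1 )*4567^1  =  - 4567/2804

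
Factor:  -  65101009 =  - 65101009^1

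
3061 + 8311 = 11372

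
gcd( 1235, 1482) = 247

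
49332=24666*2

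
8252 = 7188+1064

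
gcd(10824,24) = 24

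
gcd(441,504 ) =63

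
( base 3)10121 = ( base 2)1100001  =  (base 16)61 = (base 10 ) 97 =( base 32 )31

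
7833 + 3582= 11415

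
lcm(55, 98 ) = 5390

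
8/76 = 2/19 = 0.11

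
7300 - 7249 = 51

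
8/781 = 8/781 = 0.01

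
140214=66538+73676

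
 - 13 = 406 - 419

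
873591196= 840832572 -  - 32758624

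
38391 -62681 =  - 24290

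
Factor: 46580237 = 11^1*379^1*11173^1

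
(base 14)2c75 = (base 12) 471B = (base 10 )7943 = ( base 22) g91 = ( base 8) 17407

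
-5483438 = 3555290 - 9038728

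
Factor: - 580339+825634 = 245295 = 3^3*5^1 * 23^1*79^1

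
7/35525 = 1/5075 = 0.00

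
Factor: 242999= 242999^1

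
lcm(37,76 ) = 2812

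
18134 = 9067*2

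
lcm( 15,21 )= 105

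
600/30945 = 40/2063= 0.02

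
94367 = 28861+65506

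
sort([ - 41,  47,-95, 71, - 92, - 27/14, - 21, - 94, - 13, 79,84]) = [ - 95, - 94, - 92, - 41, - 21, - 13, - 27/14,47, 71, 79, 84] 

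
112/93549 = 112/93549 = 0.00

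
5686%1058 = 396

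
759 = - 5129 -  - 5888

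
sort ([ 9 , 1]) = [1, 9]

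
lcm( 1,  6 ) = 6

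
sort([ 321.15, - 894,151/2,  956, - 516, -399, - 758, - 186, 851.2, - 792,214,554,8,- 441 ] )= [-894,- 792, - 758, -516,- 441 ,  -  399,- 186,8,151/2, 214, 321.15,  554,851.2,956]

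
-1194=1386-2580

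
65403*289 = 18901467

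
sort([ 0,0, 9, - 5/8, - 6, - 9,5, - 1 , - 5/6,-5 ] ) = [ - 9, - 6, - 5, - 1,-5/6, - 5/8 , 0,0, 5,9 ] 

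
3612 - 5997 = -2385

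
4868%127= 42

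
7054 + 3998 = 11052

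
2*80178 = 160356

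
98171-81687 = 16484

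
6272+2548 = 8820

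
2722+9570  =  12292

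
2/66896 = 1/33448 = 0.00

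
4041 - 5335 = - 1294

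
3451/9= 383 + 4/9 = 383.44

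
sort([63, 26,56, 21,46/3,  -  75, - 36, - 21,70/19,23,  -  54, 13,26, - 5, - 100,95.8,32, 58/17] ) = [- 100, - 75 , - 54, - 36,  -  21, - 5, 58/17, 70/19,13,46/3,21, 23,26,26, 32, 56,63, 95.8 ]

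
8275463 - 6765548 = 1509915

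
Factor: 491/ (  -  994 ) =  - 2^( - 1)*7^( -1)*71^( - 1 ) * 491^1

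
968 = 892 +76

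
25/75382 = 25/75382 = 0.00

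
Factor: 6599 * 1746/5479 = 11521854/5479 = 2^1*3^2* 97^1*5479^ ( - 1)*6599^1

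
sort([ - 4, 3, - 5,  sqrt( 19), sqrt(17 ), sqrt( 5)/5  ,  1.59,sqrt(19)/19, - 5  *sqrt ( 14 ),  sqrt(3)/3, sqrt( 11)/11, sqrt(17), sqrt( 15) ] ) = [ - 5 * sqrt(14), - 5, - 4, sqrt( 19 ) /19,sqrt(  11 ) /11, sqrt( 5) /5 , sqrt( 3)/3,  1.59 , 3,sqrt( 15 ), sqrt(17 ), sqrt( 17), sqrt(19)]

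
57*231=13167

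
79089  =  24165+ 54924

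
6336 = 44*144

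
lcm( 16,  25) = 400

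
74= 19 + 55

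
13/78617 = 13/78617  =  0.00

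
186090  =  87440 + 98650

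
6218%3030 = 158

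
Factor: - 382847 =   -  382847^1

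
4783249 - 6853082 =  - 2069833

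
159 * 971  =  154389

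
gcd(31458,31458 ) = 31458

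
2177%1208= 969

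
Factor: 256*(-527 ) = -134912 = - 2^8*17^1*31^1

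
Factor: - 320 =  - 2^6*5^1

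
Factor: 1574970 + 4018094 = 2^3*699133^1 = 5593064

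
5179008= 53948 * 96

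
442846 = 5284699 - 4841853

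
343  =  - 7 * (-49)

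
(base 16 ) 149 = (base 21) fe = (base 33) 9w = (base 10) 329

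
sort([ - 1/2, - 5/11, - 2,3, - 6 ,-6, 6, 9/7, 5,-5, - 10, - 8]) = [-10,-8,-6,  -  6, - 5,-2 , - 1/2  ,-5/11, 9/7,3, 5,  6 ]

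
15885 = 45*353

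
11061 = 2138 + 8923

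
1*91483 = 91483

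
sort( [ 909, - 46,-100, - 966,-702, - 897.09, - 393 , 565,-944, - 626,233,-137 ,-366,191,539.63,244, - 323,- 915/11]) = [ - 966, - 944, - 897.09,-702, - 626, - 393 , - 366, - 323,- 137, - 100, - 915/11, - 46 , 191, 233, 244 , 539.63,565, 909]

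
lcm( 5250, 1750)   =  5250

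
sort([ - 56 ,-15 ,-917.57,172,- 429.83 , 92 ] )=[  -  917.57, -429.83, -56, - 15 , 92, 172]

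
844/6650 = 422/3325 = 0.13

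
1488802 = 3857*386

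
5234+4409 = 9643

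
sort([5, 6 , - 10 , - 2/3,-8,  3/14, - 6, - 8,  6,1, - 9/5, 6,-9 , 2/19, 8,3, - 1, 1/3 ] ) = [ - 10, - 9, - 8, - 8, - 6, - 9/5, - 1,-2/3,2/19,3/14,1/3 , 1,3,5, 6, 6,6,8]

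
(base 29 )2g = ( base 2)1001010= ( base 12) 62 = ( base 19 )3H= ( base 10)74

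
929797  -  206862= 722935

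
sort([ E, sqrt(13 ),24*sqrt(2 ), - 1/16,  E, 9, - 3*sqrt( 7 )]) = [ - 3*sqrt(7 ), - 1/16,E,  E, sqrt( 13 ),9,24 * sqrt( 2 )] 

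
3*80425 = 241275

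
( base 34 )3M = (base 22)5E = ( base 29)48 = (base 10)124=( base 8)174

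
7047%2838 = 1371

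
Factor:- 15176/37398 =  - 2^2 * 3^( - 1) *7^1*23^( - 1) =- 28/69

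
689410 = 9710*71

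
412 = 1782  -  1370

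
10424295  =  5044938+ 5379357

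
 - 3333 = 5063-8396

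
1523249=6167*247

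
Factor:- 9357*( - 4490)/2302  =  3^1*5^1*449^1*1151^ (-1)*3119^1= 21006465/1151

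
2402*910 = 2185820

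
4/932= 1/233 = 0.00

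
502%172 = 158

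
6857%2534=1789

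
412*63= 25956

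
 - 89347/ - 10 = 8934 + 7/10 = 8934.70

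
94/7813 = 94/7813  =  0.01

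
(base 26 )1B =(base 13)2B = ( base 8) 45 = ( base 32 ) 15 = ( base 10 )37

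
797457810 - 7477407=789980403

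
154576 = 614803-460227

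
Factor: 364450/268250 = 197/145= 5^( - 1 )*29^ ( - 1)*197^1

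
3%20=3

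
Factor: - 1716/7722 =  - 2^1*3^( - 2 ) =- 2/9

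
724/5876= 181/1469 = 0.12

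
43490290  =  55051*790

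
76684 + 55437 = 132121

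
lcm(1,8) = 8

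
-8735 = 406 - 9141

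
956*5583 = 5337348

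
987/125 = 7  +  112/125 = 7.90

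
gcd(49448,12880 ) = 56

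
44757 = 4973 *9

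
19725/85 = 232 + 1/17= 232.06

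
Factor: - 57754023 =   -  3^1*31^1*47^1*73^1*181^1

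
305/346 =305/346 = 0.88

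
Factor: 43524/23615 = 2^2*3^3*5^ ( - 1 )*13^1*31^1*  4723^( - 1)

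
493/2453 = 493/2453 = 0.20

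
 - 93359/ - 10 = 9335 + 9/10 = 9335.90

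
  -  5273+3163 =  - 2110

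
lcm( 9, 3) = 9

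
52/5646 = 26/2823 = 0.01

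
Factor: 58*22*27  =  2^2*3^3*11^1 * 29^1 = 34452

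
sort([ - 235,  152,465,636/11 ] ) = [- 235, 636/11, 152, 465]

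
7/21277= 7/21277  =  0.00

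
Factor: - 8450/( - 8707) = 2^1*5^2*13^2*8707^ ( - 1) 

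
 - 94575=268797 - 363372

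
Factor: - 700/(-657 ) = 2^2*3^( - 2)*5^2*7^1*73^(  -  1)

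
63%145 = 63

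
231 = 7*33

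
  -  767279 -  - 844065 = 76786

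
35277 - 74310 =  -  39033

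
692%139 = 136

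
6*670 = 4020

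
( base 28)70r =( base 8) 12613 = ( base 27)7F7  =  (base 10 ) 5515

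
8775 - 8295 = 480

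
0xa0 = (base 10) 160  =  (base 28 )5k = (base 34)4o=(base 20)80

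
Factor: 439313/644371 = 13^( - 1)*73^( - 1)*647^1  =  647/949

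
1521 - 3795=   -  2274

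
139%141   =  139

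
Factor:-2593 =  - 2593^1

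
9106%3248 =2610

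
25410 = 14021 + 11389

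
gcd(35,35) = 35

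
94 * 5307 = 498858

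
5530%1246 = 546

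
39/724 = 39/724 = 0.05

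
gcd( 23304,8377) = 1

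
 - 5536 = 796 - 6332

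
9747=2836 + 6911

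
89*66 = 5874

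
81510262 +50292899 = 131803161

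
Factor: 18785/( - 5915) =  - 7^(  -  1)*13^( - 1)*17^2 = -  289/91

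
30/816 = 5/136  =  0.04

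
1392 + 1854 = 3246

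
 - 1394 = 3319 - 4713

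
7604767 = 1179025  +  6425742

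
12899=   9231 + 3668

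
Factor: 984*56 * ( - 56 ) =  - 2^9*3^1*7^2*41^1 = - 3085824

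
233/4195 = 233/4195=0.06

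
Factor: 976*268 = 2^6*61^1*67^1 = 261568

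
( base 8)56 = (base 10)46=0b101110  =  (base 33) 1D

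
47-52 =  - 5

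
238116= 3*79372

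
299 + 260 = 559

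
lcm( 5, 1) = 5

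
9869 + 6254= 16123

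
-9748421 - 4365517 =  - 14113938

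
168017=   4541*37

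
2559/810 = 853/270 = 3.16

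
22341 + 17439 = 39780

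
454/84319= 454/84319 = 0.01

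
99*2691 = 266409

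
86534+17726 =104260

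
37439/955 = 37439/955= 39.20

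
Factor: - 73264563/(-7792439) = 2363373/251369 =3^2 *173^( -1)*1453^(-1)  *  262597^1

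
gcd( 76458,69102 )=6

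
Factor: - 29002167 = - 3^2*43^1 *74941^1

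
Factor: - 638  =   - 2^1*11^1*29^1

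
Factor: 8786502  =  2^1*3^3*162713^1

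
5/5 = 1 = 1.00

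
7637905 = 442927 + 7194978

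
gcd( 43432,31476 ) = 244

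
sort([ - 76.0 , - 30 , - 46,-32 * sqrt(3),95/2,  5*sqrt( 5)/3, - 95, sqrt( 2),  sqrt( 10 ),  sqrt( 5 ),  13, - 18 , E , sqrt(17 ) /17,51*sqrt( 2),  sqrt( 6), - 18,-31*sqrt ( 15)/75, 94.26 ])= [ - 95,  -  76.0, - 32 * sqrt( 3),-46,-30, - 18, - 18,- 31*sqrt( 15 )/75,sqrt( 17) /17,sqrt(2),sqrt( 5),sqrt( 6), E,sqrt(  10),5*sqrt(5)/3 , 13,95/2, 51*sqrt( 2), 94.26 ] 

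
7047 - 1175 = 5872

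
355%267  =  88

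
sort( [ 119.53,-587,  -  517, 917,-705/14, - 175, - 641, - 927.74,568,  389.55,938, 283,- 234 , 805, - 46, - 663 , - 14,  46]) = [-927.74,-663,  -  641,-587, - 517,  -  234,-175, - 705/14, - 46,-14,46,119.53, 283 , 389.55,  568,805,  917,938]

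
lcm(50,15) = 150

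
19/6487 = 19/6487 = 0.00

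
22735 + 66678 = 89413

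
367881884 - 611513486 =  - 243631602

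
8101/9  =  900 +1/9 = 900.11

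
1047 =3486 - 2439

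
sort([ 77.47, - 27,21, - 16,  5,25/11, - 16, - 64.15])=[-64.15, - 27, - 16, - 16,25/11,5, 21,77.47]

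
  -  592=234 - 826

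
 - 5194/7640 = -2597/3820  =  - 0.68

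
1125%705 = 420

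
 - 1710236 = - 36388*47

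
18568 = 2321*8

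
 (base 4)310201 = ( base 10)3361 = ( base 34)2UT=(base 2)110100100001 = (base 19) 95h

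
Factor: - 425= -5^2*17^1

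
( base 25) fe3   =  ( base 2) 10011000000000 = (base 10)9728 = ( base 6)113012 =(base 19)17I0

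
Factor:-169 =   -  13^2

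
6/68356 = 3/34178 = 0.00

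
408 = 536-128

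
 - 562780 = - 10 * 56278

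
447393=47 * 9519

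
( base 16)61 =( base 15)67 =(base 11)89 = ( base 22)49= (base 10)97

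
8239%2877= 2485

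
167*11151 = 1862217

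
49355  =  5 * 9871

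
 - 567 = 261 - 828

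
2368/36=65+7/9 = 65.78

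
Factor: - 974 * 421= - 2^1*421^1*487^1=-410054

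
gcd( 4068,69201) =9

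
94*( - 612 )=  -  57528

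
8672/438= 19+175/219=19.80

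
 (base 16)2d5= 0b1011010101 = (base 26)11N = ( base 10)725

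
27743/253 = 109 + 166/253= 109.66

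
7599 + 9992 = 17591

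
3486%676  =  106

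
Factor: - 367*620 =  - 227540 = - 2^2 *5^1 * 31^1 * 367^1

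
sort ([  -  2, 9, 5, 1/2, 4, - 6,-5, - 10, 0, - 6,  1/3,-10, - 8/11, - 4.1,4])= [-10, - 10 , -6, - 6,  -  5, - 4.1, - 2, - 8/11,0, 1/3 , 1/2,4, 4,  5, 9 ] 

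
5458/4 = 2729/2 = 1364.50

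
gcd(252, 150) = 6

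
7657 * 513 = 3928041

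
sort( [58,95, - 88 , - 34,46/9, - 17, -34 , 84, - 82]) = [ - 88,  -  82,-34, - 34, - 17,46/9,58,84, 95]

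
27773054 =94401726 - 66628672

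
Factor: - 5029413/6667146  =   - 1676471/2222382= - 2^( - 1)*3^ ( - 1) * 587^( - 1)* 631^ (-1)*1676471^1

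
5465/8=5465/8 = 683.12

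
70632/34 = 35316/17 = 2077.41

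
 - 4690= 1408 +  - 6098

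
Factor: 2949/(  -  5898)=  - 2^( - 1)= - 1/2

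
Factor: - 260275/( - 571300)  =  359/788 =2^ ( - 2)*197^(  -  1)*359^1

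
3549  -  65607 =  - 62058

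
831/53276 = 831/53276  =  0.02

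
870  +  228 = 1098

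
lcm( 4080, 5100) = 20400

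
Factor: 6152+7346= 13498 = 2^1 * 17^1*397^1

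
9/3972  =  3/1324 =0.00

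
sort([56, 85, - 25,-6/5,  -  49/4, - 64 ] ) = [- 64, - 25, - 49/4, - 6/5,56,  85] 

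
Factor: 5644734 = 2^1*3^1*29^1*32441^1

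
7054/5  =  7054/5= 1410.80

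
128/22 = 64/11  =  5.82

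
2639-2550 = 89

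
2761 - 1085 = 1676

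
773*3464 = 2677672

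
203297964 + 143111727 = 346409691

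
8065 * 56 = 451640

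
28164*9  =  253476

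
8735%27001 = 8735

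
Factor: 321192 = 2^3*  3^3*1487^1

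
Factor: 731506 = 2^1*53^1 * 67^1 * 103^1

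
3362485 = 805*4177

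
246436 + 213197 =459633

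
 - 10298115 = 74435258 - 84733373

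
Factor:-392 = -2^3 * 7^2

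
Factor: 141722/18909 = 2^1*3^( - 2 )*7^1*11^(-1)*53^1= 742/99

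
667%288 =91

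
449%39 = 20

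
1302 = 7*186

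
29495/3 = 9831 + 2/3 = 9831.67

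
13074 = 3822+9252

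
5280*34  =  179520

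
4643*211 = 979673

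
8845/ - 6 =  - 8845/6 = - 1474.17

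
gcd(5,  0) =5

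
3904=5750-1846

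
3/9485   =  3/9485 = 0.00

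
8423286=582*14473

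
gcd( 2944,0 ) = 2944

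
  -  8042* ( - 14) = 112588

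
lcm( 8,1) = 8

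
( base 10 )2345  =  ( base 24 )41h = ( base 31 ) 2dk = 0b100100101001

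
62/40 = 1 + 11/20 = 1.55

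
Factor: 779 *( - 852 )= - 663708 = - 2^2*3^1*19^1*41^1*71^1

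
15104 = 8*1888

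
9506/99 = 9506/99 = 96.02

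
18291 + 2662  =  20953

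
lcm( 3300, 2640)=13200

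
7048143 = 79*89217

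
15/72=5/24  =  0.21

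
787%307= 173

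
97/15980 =97/15980 = 0.01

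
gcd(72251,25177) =1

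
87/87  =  1  =  1.00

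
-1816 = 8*( - 227 )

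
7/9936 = 7/9936 = 0.00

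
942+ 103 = 1045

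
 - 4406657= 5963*(  -  739)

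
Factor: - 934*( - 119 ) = 2^1*7^1 * 17^1 * 467^1=111146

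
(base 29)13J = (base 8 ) 1663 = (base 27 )182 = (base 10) 947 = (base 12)66B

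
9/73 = 9/73 = 0.12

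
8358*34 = 284172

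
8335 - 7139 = 1196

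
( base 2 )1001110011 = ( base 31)K7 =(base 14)32b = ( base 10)627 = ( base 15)2bc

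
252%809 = 252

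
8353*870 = 7267110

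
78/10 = 39/5 =7.80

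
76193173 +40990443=117183616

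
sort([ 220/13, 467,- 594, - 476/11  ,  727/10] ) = [ - 594, - 476/11, 220/13, 727/10,  467]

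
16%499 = 16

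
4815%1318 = 861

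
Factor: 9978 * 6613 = 2^1*3^1* 17^1 * 389^1*1663^1 =65984514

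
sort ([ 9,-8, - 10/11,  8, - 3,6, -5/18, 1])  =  [- 8, - 3, - 10/11, - 5/18,1, 6,8,9]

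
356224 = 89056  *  4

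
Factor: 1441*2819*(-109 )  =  -11^1*109^1*131^1*2819^1=-  442777511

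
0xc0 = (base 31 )66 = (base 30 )6C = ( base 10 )192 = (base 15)cc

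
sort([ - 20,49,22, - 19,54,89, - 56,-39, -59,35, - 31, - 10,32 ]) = [ - 59, - 56, - 39,  -  31,-20, - 19, - 10,22, 32,35,49, 54,  89 ]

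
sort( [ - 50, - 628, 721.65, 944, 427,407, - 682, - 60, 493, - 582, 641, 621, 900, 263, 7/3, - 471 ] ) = [  -  682, - 628, - 582, - 471,  -  60 , - 50,  7/3, 263, 407, 427, 493, 621, 641, 721.65, 900, 944 ] 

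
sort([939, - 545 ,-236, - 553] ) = [ - 553, - 545,  -  236, 939 ]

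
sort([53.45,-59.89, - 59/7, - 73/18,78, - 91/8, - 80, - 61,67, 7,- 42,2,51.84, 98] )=[ - 80, - 61 , - 59.89, - 42, - 91/8, - 59/7,-73/18,2, 7,51.84,53.45,67,78, 98]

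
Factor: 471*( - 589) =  - 277419 = - 3^1*19^1 *31^1*157^1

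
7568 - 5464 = 2104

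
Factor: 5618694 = 2^1*3^1*173^1 * 5413^1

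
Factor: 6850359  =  3^3*253717^1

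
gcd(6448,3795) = 1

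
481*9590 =4612790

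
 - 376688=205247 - 581935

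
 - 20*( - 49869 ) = 997380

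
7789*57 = 443973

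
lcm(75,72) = 1800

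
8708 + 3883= 12591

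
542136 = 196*2766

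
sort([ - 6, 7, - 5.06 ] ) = [ - 6, - 5.06,7]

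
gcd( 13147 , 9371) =1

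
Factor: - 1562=  -  2^1  *11^1 * 71^1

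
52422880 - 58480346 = - 6057466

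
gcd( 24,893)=1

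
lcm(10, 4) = 20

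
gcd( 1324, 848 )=4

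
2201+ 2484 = 4685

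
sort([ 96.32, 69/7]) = [ 69/7, 96.32 ]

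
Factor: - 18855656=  - 2^3*641^1*3677^1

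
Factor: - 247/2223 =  - 1/9 = - 3^( - 2)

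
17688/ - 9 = -1966 + 2/3 = - 1965.33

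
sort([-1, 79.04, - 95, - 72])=[-95,-72,- 1, 79.04 ]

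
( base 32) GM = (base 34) FO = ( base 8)1026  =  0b1000010110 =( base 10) 534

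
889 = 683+206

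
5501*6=33006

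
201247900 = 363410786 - 162162886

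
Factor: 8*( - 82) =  - 2^4 *41^1 = - 656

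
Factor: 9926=2^1*7^1 * 709^1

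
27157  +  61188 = 88345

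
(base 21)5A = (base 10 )115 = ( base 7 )223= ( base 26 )4b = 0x73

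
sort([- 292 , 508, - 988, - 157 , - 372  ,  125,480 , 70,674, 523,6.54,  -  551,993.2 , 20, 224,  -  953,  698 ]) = [ - 988,-953,  -  551, - 372,  -  292, - 157, 6.54,  20,70,125 , 224,480,508, 523,674 , 698, 993.2]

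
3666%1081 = 423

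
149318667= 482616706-333298039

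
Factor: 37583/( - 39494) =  - 2^( - 1) * 31^( - 1 )*59^1 = - 59/62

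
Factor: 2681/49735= 383/7105= 5^(-1 )*7^( - 2)*29^(-1 )*383^1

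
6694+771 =7465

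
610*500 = 305000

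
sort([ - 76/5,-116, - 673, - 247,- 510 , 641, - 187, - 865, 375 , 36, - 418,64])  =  [ - 865, - 673, - 510, - 418, - 247 ,  -  187, - 116, - 76/5, 36, 64,375, 641] 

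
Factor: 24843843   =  3^2*1543^1*1789^1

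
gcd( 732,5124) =732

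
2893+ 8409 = 11302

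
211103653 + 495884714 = 706988367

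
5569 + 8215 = 13784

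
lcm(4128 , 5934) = 94944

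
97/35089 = 97/35089 = 0.00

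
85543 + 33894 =119437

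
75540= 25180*3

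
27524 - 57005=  - 29481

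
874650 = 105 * 8330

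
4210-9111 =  - 4901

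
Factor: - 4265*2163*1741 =-16061064495 =- 3^1*5^1*7^1*103^1*853^1*1741^1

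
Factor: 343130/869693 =2^1*5^1*11^( - 1)*34313^1*79063^(-1) 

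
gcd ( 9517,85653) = 9517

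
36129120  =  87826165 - 51697045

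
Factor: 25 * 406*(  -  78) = - 2^2*3^1*5^2*7^1*13^1*29^1 = -791700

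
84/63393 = 28/21131 = 0.00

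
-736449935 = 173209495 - 909659430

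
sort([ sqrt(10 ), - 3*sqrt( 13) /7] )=[ - 3*sqrt ( 13 ) /7, sqrt ( 10)]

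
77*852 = 65604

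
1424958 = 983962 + 440996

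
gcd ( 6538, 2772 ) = 14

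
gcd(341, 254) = 1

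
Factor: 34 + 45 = 79^1 = 79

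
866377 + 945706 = 1812083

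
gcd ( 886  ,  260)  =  2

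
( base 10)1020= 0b1111111100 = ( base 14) 52C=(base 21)26c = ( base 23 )1l8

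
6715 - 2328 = 4387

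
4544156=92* 49393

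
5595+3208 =8803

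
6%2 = 0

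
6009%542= 47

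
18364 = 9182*2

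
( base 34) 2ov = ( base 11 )2412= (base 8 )6127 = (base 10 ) 3159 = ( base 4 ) 301113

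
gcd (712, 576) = 8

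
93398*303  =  28299594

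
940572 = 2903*324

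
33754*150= 5063100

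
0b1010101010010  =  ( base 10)5458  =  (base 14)1DBC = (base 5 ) 133313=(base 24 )9ba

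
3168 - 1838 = 1330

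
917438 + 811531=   1728969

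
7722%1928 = 10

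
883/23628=883/23628 =0.04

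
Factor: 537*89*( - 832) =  - 39763776 = - 2^6*3^1*13^1 * 89^1*179^1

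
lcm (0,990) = 0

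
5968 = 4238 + 1730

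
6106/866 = 7 +22/433  =  7.05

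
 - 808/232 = -101/29 = -3.48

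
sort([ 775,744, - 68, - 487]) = [-487,-68,744,775 ]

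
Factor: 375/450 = 5/6 = 2^( - 1 )*3^( - 1 )*5^1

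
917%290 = 47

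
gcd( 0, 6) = 6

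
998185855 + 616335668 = 1614521523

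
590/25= 23+3/5  =  23.60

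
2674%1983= 691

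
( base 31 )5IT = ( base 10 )5392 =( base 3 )21101201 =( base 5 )133032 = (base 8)12420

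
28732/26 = 14366/13  =  1105.08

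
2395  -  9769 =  - 7374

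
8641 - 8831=-190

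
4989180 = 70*71274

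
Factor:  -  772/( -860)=5^(-1 ) * 43^( - 1 ) * 193^1 = 193/215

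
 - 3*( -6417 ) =19251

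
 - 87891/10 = -87891/10 = - 8789.10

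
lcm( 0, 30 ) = 0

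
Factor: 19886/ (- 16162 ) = -61^1*163^1*8081^( - 1 ) = -9943/8081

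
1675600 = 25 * 67024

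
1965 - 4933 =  - 2968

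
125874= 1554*81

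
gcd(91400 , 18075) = 25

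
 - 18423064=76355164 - 94778228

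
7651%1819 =375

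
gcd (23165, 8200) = 205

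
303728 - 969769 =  - 666041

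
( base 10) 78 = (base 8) 116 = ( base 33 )2C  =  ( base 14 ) 58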